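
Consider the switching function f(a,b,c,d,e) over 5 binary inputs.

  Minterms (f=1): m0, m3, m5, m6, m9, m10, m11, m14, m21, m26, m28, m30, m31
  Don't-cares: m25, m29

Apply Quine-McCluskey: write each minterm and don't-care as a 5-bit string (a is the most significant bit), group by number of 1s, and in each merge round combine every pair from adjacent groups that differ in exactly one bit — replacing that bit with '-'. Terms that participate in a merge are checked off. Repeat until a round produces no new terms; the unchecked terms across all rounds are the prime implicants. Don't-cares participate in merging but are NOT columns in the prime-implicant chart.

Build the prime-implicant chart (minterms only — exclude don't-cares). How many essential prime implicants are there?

[col 0] 00000, 00011*, 00101*, 00110*, 01001*, 01010*, 01011*, 01110*, 10101*, 11001*, 11010*, 11100*, 11101*, 11110*, 11111*
[col 1] -0101, -1001, -1010*, -1110*, 0-011, 0-110, 01-10*, 010-1, 0101-, 1-101, 11-01, 11-10*, 111-0*, 111-1*, 1110-*, 1111-*
[col 2] -1-10, 111--
Prime implicants: -0101, -1-10, -1001, 0-011, 0-110, 00000, 010-1, 0101-, 1-101, 11-01, 111--
PI chart (minterm → PIs covering it):
  0 | 00000  (sole → essential)
  3 | 0-011  (sole → essential)
  5 | -0101  (sole → essential)
  6 | 0-110  (sole → essential)
  9 | -1001,010-1
  10 | -1-10,0101-
  11 | 0-011,010-1,0101-
  14 | -1-10,0-110
  21 | -0101,1-101
  26 | -1-10  (sole → essential)
  28 | 111--  (sole → essential)
  30 | -1-10,111--
  31 | 111--  (sole → essential)
Essential prime implicants: -0101, -1-10, 0-011, 0-110, 00000, 111--

6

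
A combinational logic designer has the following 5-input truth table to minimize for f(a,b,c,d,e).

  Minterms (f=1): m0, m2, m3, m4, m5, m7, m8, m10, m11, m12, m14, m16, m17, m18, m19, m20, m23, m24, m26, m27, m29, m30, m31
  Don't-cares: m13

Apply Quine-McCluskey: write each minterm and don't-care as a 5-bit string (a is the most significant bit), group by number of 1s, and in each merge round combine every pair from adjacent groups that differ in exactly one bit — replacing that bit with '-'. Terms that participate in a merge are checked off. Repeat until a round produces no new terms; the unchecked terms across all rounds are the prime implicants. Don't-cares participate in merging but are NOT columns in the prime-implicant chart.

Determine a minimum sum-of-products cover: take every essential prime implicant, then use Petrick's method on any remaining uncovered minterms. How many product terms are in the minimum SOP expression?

8

Round 0: 00000✓ 00010✓ 00011✓ 00100✓ 00101✓ 00111✓ 01000✓ 01010✓ 01011✓ 01100✓ 01101✓ 01110✓ 10000✓ 10001✓ 10010✓ 10011✓ 10100✓ 10111✓ 11000✓ 11010✓ 11011✓ 11101✓ 11110✓ 11111✓
Round 1: -0000✓ -0010✓ -0011✓ -0100✓ -0111✓ -1000✓ -1010✓ -1011✓ -1101 -1110✓ 0-000✓ 0-010✓ 0-011✓ 0-100✓ 0-101✓ 00-00✓ 00-11✓ 000-0✓ 0001-✓ 001-1 0010-✓ 01-00✓ 01-10✓ 010-0✓ 0101-✓ 011-0✓ 0110-✓ 1-000✓ 1-010✓ 1-011✓ 1-111✓ 10-00✓ 10-11✓ 100-0✓ 100-1✓ 1000-✓ 1001-✓ 11-10✓ 11-11✓ 110-0✓ 1101-✓ 111-1 1111-✓
Round 2: --000✓ --010✓ --011✓ -0-00 -0-11 -00-0✓ -001-✓ -1-10 -10-0✓ -101-✓ 0--00 0-0-0✓ 0-01-✓ 0-10- 01--0 1--11 1-0-0✓ 1-01-✓ 100-- 11-1-
Round 3: --0-0 --01-
PIs = {--0-0, --01-, -0-00, -0-11, -1-10, -1101, 0--00, 0-10-, 001-1, 01--0, 1--11, 100--, 11-1-, 111-1}
Coverage chart:
  m0: --0-0,-0-00,0--00
  m2: --0-0,--01-
  m3: --01-,-0-11
  m4: -0-00,0--00,0-10-
  m5: 0-10-,001-1
  m7: -0-11,001-1
  m8: --0-0,0--00,01--0
  m10: --0-0,--01-,-1-10,01--0
  m11: --01- ←essential
  m12: 0--00,0-10-,01--0
  m14: -1-10,01--0
  m16: --0-0,-0-00,100--
  m17: 100-- ←essential
  m18: --0-0,--01-,100--
  m19: --01-,-0-11,1--11,100--
  m20: -0-00 ←essential
  m23: -0-11,1--11
  m24: --0-0 ←essential
  m26: --0-0,--01-,-1-10,11-1-
  m27: --01-,1--11,11-1-
  m29: -1101,111-1
  m30: -1-10,11-1-
  m31: 1--11,11-1-,111-1
Essential: --0-0, --01-, -0-00, 100--
Petrick residual → -0-11, -1-10, 0-10-, 111-1
Min cover (8 terms): c'e' + c'd + b'd'e' + b'de + bde' + a'cd' + ab'c' + abce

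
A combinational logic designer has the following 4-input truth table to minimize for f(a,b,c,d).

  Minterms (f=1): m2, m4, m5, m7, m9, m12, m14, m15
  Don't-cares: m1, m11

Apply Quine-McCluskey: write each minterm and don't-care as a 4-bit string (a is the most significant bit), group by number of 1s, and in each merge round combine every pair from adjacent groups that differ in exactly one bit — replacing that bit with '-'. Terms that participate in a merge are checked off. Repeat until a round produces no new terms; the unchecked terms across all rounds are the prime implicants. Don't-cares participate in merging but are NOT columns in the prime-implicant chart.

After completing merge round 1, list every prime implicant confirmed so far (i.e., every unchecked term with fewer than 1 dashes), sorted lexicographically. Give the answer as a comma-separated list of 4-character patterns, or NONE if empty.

Round 0: 0001✓ 0010 0100✓ 0101✓ 0111✓ 1001✓ 1011✓ 1100✓ 1110✓ 1111✓
Round 1: -001 -100 -111 0-01 01-1 010- 1-11 10-1 11-0 111-
PIs = {-001, -100, -111, 0-01, 0010, 01-1, 010-, 1-11, 10-1, 11-0, 111-}

0010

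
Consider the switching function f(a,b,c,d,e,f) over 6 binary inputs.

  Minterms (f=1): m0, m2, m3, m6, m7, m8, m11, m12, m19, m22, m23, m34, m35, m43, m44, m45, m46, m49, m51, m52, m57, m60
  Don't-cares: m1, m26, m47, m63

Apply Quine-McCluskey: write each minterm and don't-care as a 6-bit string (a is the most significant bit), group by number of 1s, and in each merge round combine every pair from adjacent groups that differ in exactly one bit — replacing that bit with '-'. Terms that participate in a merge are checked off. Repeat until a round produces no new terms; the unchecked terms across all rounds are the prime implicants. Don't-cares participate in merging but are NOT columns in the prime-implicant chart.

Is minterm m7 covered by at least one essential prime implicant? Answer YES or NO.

YES

[col 0] 000000*, 000001*, 000010*, 000011*, 000110*, 000111*, 001000*, 001011*, 001100*, 010011*, 010110*, 010111*, 011010, 100010*, 100011*, 101011*, 101100*, 101101*, 101110*, 101111*, 110001*, 110011*, 110100*, 111001*, 111100*, 111111*
[col 1] -00010*, -00011*, -01011*, -01100, -10011*, 0-0011*, 0-0110*, 0-0111*, 00-000, 00-011*, 000-10*, 000-11*, 0000-0*, 0000-1*, 00000-*, 00001-*, 00011-*, 001-00, 010-11*, 01011-*, 1-0011*, 1-1100, 1-1111, 10-011*, 10001-*, 101-11, 1011-0*, 1011-1*, 10110-*, 10111-*, 11-001, 11-100, 1100-1
[col 2] --0011, -0-011, -0001-, 0-0-11, 0-011-, 000-1-, 0000--, 1011--
Prime implicants: --0011, -0-011, -0001-, -01100, 0-0-11, 0-011-, 00-000, 000-1-, 0000--, 001-00, 011010, 1-1100, 1-1111, 101-11, 1011--, 11-001, 11-100, 1100-1
PI chart (minterm → PIs covering it):
  0 | 00-000,0000--
  2 | -0001-,000-1-,0000--
  3 | --0011,-0-011,-0001-,0-0-11,000-1-,0000--
  6 | 0-011-,000-1-
  7 | 0-0-11,0-011-,000-1-
  8 | 00-000,001-00
  11 | -0-011  (sole → essential)
  12 | -01100,001-00
  19 | --0011,0-0-11
  22 | 0-011-  (sole → essential)
  23 | 0-0-11,0-011-
  34 | -0001-  (sole → essential)
  35 | --0011,-0-011,-0001-
  43 | -0-011,101-11
  44 | -01100,1-1100,1011--
  45 | 1011--  (sole → essential)
  46 | 1011--  (sole → essential)
  49 | 11-001,1100-1
  51 | --0011,1100-1
  52 | 11-100  (sole → essential)
  57 | 11-001  (sole → essential)
  60 | 1-1100,11-100
Essential prime implicants: -0-011, -0001-, 0-011-, 1011--, 11-001, 11-100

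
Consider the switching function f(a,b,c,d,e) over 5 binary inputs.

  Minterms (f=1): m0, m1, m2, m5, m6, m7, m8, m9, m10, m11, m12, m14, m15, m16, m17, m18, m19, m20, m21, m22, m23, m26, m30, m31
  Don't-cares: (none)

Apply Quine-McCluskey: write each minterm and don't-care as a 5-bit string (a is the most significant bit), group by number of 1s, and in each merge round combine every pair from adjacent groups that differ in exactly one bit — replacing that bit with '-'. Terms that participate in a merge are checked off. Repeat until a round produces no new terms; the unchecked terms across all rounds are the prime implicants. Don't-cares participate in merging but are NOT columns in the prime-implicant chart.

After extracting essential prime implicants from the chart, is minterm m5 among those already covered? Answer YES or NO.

NO

size-2^0 implicants → 00000(✓)  00001(✓)  00010(✓)  00101(✓)  00110(✓)  00111(✓)  01000(✓)  01001(✓)  01010(✓)  01011(✓)  01100(✓)  01110(✓)  01111(✓)  10000(✓)  10001(✓)  10010(✓)  10011(✓)  10100(✓)  10101(✓)  10110(✓)  10111(✓)  11010(✓)  11110(✓)  11111(✓)
size-2^1 implicants → -0000(✓)  -0001(✓)  -0010(✓)  -0101(✓)  -0110(✓)  -0111(✓)  -1010(✓)  -1110(✓)  -1111(✓)  0-000(✓)  0-001(✓)  0-010(✓)  0-110(✓)  0-111(✓)  00-01(✓)  00-10(✓)  000-0(✓)  0000-(✓)  001-1(✓)  0011-(✓)  01-00(✓)  01-10(✓)  01-11(✓)  010-0(✓)  010-1(✓)  0100-(✓)  0101-(✓)  011-0(✓)  0111-(✓)  1-010(✓)  1-110(✓)  1-111(✓)  10-00(✓)  10-01(✓)  10-10(✓)  10-11(✓)  100-0(✓)  100-1(✓)  1000-(✓)  1001-(✓)  101-0(✓)  101-1(✓)  1010-(✓)  1011-(✓)  11-10(✓)  1111-(✓)
size-2^2 implicants → --010(✓)  --110(✓)  --111(✓)  -0-01  -0-10(✓)  -00-0  -000-  -01-1  -011-(✓)  -1-10(✓)  -111-(✓)  0--10(✓)  0-0-0  0-00-  0-11-(✓)  01--0  01-1-  010--  1--10(✓)  1-11-(✓)  10--0(✓)  10--1(✓)  10-0-(✓)  10-1-(✓)  100--(✓)  101--(✓)
size-2^3 implicants → ---10  --11-  10---
Unchecked terms (primes): ---10, --11-, -0-01, -00-0, -000-, -01-1, 0-0-0, 0-00-, 01--0, 01-1-, 010--, 10---
Minterm coverage:
  m0 ⊆ -00-0,-000-,0-0-0,0-00-
  m1 ⊆ -0-01,-000-,0-00-
  m2 ⊆ ---10,-00-0,0-0-0
  m5 ⊆ -0-01,-01-1
  m6 ⊆ ---10,--11-
  m7 ⊆ --11-,-01-1
  m8 ⊆ 0-0-0,0-00-,01--0,010--
  m9 ⊆ 0-00-,010--
  m10 ⊆ ---10,0-0-0,01--0,01-1-,010--
  m11 ⊆ 01-1-,010--
  m12 ⊆ 01--0 [E]
  m14 ⊆ ---10,--11-,01--0,01-1-
  m15 ⊆ --11-,01-1-
  m16 ⊆ -00-0,-000-,10---
  m17 ⊆ -0-01,-000-,10---
  m18 ⊆ ---10,-00-0,10---
  m19 ⊆ 10--- [E]
  m20 ⊆ 10--- [E]
  m21 ⊆ -0-01,-01-1,10---
  m22 ⊆ ---10,--11-,10---
  m23 ⊆ --11-,-01-1,10---
  m26 ⊆ ---10 [E]
  m30 ⊆ ---10,--11-
  m31 ⊆ --11- [E]
E = {---10, --11-, 01--0, 10---}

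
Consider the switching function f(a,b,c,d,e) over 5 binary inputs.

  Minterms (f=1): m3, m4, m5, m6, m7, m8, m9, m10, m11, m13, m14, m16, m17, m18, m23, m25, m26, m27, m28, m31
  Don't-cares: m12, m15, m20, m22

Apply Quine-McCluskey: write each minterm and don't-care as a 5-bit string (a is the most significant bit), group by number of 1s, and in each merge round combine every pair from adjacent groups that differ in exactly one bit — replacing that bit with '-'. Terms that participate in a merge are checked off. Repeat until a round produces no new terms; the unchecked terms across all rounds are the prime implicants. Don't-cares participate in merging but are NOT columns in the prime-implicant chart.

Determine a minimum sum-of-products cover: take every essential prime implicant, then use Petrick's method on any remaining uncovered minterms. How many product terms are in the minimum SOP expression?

8

[col 0] 00011*, 00100*, 00101*, 00110*, 00111*, 01000*, 01001*, 01010*, 01011*, 01100*, 01101*, 01110*, 01111*, 10000*, 10001*, 10010*, 10100*, 10110*, 10111*, 11001*, 11010*, 11011*, 11100*, 11111*
[col 1] -0100*, -0110*, -0111*, -1001*, -1010*, -1011*, -1100*, -1111*, 0-011*, 0-100*, 0-101*, 0-110*, 0-111*, 00-11*, 001-0*, 001-1*, 0010-*, 0011-*, 01-00*, 01-01*, 01-10*, 01-11*, 010-0*, 010-1*, 0100-*, 0101-*, 011-0*, 011-1*, 0110-*, 0111-*, 1-001, 1-010, 1-100*, 1-111*, 10-00*, 10-10*, 100-0*, 1000-, 101-0*, 1011-*, 11-11*, 110-1*, 1101-*
[col 2] --100, --111, -01-0, -011-, -1-11, -10-1, -101-, 0--11, 0-1-0*, 0-1-1*, 0-10-*, 0-11-*, 001--*, 01--0*, 01--1*, 01-0-*, 01-1-*, 010--*, 011--*, 10--0
[col 3] 0-1--, 01---
Prime implicants: --100, --111, -01-0, -011-, -1-11, -10-1, -101-, 0--11, 0-1--, 01---, 1-001, 1-010, 10--0, 1000-
PI chart (minterm → PIs covering it):
  3 | 0--11  (sole → essential)
  4 | --100,-01-0,0-1--
  5 | 0-1--  (sole → essential)
  6 | -01-0,-011-,0-1--
  7 | --111,-011-,0--11,0-1--
  8 | 01---  (sole → essential)
  9 | -10-1,01---
  10 | -101-,01---
  11 | -1-11,-10-1,-101-,0--11,01---
  13 | 0-1--,01---
  14 | 0-1--,01---
  16 | 10--0,1000-
  17 | 1-001,1000-
  18 | 1-010,10--0
  23 | --111,-011-
  25 | -10-1,1-001
  26 | -101-,1-010
  27 | -1-11,-10-1,-101-
  28 | --100  (sole → essential)
  31 | --111,-1-11
Essential prime implicants: --100, 0--11, 0-1--, 01---
Petrick residual → --111, -10-1, 1-010, 1000-
Minimum SOP uses 8 PIs: cd'e' + cde + bc'e + a'de + a'c + a'b + ac'de' + ab'c'd'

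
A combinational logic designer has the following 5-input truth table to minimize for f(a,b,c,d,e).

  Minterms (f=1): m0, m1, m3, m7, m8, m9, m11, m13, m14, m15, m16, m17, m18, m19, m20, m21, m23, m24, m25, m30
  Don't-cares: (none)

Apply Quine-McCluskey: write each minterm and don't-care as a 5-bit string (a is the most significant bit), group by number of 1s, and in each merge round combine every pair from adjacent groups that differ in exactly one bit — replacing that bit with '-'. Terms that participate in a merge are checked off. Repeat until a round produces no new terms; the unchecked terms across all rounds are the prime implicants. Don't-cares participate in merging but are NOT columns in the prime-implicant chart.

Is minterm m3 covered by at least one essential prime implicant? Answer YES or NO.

Round 0: 00000✓ 00001✓ 00011✓ 00111✓ 01000✓ 01001✓ 01011✓ 01101✓ 01110✓ 01111✓ 10000✓ 10001✓ 10010✓ 10011✓ 10100✓ 10101✓ 10111✓ 11000✓ 11001✓ 11110✓
Round 1: -0000✓ -0001✓ -0011✓ -0111✓ -1000✓ -1001✓ -1110 0-000✓ 0-001✓ 0-011✓ 0-111✓ 00-11✓ 000-1✓ 0000-✓ 01-01✓ 01-11✓ 010-1✓ 0100-✓ 011-1✓ 0111- 1-000✓ 1-001✓ 10-00✓ 10-01✓ 10-11✓ 100-0✓ 100-1✓ 1000-✓ 1001-✓ 101-1✓ 1010-✓ 1100-✓
Round 2: --000✓ --001✓ -0-11 -00-1 -000-✓ -100-✓ 0--11 0-0-1 0-00-✓ 01--1 1-00-✓ 10--1 10-0- 100--
Round 3: --00-
PIs = {--00-, -0-11, -00-1, -1110, 0--11, 0-0-1, 01--1, 0111-, 10--1, 10-0-, 100--}
Coverage chart:
  m0: --00- ←essential
  m1: --00-,-00-1,0-0-1
  m3: -0-11,-00-1,0--11,0-0-1
  m7: -0-11,0--11
  m8: --00- ←essential
  m9: --00-,0-0-1,01--1
  m11: 0--11,0-0-1,01--1
  m13: 01--1 ←essential
  m14: -1110,0111-
  m15: 0--11,01--1,0111-
  m16: --00-,10-0-,100--
  m17: --00-,-00-1,10--1,10-0-,100--
  m18: 100-- ←essential
  m19: -0-11,-00-1,10--1,100--
  m20: 10-0- ←essential
  m21: 10--1,10-0-
  m23: -0-11,10--1
  m24: --00- ←essential
  m25: --00- ←essential
  m30: -1110 ←essential
Essential: --00-, -1110, 01--1, 10-0-, 100--

NO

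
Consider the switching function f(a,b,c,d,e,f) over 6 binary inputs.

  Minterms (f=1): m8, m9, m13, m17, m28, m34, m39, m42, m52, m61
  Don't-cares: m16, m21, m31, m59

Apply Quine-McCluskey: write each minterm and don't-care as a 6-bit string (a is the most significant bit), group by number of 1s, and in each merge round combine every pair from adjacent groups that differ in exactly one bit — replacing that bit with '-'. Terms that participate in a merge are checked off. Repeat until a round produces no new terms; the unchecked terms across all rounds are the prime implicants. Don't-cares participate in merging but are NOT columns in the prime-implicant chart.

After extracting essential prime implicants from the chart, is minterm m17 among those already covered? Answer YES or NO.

size-2^0 implicants → 001000(✓)  001001(✓)  001101(✓)  010000(✓)  010001(✓)  010101(✓)  011100  011111  100010(✓)  100111  101010(✓)  110100  111011  111101
size-2^1 implicants → 001-01  00100-  010-01  01000-  10-010
Unchecked terms (primes): 001-01, 00100-, 010-01, 01000-, 011100, 011111, 10-010, 100111, 110100, 111011, 111101
Minterm coverage:
  m8 ⊆ 00100- [E]
  m9 ⊆ 001-01,00100-
  m13 ⊆ 001-01 [E]
  m17 ⊆ 010-01,01000-
  m28 ⊆ 011100 [E]
  m34 ⊆ 10-010 [E]
  m39 ⊆ 100111 [E]
  m42 ⊆ 10-010 [E]
  m52 ⊆ 110100 [E]
  m61 ⊆ 111101 [E]
E = {001-01, 00100-, 011100, 10-010, 100111, 110100, 111101}

NO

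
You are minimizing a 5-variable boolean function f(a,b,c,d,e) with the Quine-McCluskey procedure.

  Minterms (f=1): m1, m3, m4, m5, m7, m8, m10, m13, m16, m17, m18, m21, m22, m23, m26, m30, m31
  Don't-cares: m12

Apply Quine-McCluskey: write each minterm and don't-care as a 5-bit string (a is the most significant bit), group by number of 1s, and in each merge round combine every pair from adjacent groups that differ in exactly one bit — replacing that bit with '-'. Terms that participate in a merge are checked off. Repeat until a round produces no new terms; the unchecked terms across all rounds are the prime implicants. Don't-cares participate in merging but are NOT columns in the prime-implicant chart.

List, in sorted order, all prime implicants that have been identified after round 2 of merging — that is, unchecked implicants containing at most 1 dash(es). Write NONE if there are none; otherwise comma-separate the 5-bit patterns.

[col 0] 00001*, 00011*, 00100*, 00101*, 00111*, 01000*, 01010*, 01100*, 01101*, 10000*, 10001*, 10010*, 10101*, 10110*, 10111*, 11010*, 11110*, 11111*
[col 1] -0001*, -0101*, -0111*, -1010, 0-100*, 0-101*, 00-01*, 00-11*, 000-1*, 001-1*, 0010-*, 01-00, 010-0, 0110-*, 1-010*, 1-110*, 1-111*, 10-01*, 10-10*, 100-0, 1000-, 101-1*, 1011-*, 11-10*, 1111-*
[col 2] -0-01, -01-1, 0-10-, 00--1, 1--10, 1-11-
Prime implicants: -0-01, -01-1, -1010, 0-10-, 00--1, 01-00, 010-0, 1--10, 1-11-, 100-0, 1000-

-1010, 01-00, 010-0, 100-0, 1000-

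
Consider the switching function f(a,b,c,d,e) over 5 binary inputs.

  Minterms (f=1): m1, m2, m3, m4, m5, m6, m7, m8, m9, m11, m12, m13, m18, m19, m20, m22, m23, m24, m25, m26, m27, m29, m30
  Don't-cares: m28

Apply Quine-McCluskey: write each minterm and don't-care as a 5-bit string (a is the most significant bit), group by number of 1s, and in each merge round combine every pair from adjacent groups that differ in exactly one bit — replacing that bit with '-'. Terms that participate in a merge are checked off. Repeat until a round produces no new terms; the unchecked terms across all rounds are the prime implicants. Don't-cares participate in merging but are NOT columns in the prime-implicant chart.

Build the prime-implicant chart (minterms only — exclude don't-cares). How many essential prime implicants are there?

Round 0: 00001✓ 00010✓ 00011✓ 00100✓ 00101✓ 00110✓ 00111✓ 01000✓ 01001✓ 01011✓ 01100✓ 01101✓ 10010✓ 10011✓ 10100✓ 10110✓ 10111✓ 11000✓ 11001✓ 11010✓ 11011✓ 11100✓ 11101✓ 11110✓
Round 1: -0010✓ -0011✓ -0100✓ -0110✓ -0111✓ -1000✓ -1001✓ -1011✓ -1100✓ -1101✓ 0-001✓ 0-011✓ 0-100✓ 0-101✓ 00-01✓ 00-10✓ 00-11✓ 000-1✓ 0001-✓ 001-0✓ 001-1✓ 0010-✓ 0011-✓ 01-00✓ 01-01✓ 010-1✓ 0100-✓ 0110-✓ 1-010✓ 1-011✓ 1-100✓ 1-110✓ 10-10✓ 10-11✓ 1001-✓ 101-0✓ 1011-✓ 11-00✓ 11-01✓ 11-10✓ 110-0✓ 110-1✓ 1100-✓ 1101-✓ 111-0✓ 1110-✓
Round 2: --011 --100 -0-10✓ -0-11✓ -001-✓ -01-0 -011-✓ -1-00✓ -1-01✓ -10-1 -100-✓ -110-✓ 0--01 0-0-1 0-10- 00--1 00-1-✓ 001-- 01-0-✓ 1--10 1-01- 1-1-0 10-1-✓ 11--0 11-0-✓ 110--
Round 3: -0-1- -1-0-
PIs = {--011, --100, -0-1-, -01-0, -1-0-, -10-1, 0--01, 0-0-1, 0-10-, 00--1, 001--, 1--10, 1-01-, 1-1-0, 11--0, 110--}
Coverage chart:
  m1: 0--01,0-0-1,00--1
  m2: -0-1- ←essential
  m3: --011,-0-1-,0-0-1,00--1
  m4: --100,-01-0,0-10-,001--
  m5: 0--01,0-10-,00--1,001--
  m6: -0-1-,-01-0,001--
  m7: -0-1-,00--1,001--
  m8: -1-0- ←essential
  m9: -1-0-,-10-1,0--01,0-0-1
  m11: --011,-10-1,0-0-1
  m12: --100,-1-0-,0-10-
  m13: -1-0-,0--01,0-10-
  m18: -0-1-,1--10,1-01-
  m19: --011,-0-1-,1-01-
  m20: --100,-01-0,1-1-0
  m22: -0-1-,-01-0,1--10,1-1-0
  m23: -0-1- ←essential
  m24: -1-0-,11--0,110--
  m25: -1-0-,-10-1,110--
  m26: 1--10,1-01-,11--0,110--
  m27: --011,-10-1,1-01-,110--
  m29: -1-0- ←essential
  m30: 1--10,1-1-0,11--0
Essential: -0-1-, -1-0-

2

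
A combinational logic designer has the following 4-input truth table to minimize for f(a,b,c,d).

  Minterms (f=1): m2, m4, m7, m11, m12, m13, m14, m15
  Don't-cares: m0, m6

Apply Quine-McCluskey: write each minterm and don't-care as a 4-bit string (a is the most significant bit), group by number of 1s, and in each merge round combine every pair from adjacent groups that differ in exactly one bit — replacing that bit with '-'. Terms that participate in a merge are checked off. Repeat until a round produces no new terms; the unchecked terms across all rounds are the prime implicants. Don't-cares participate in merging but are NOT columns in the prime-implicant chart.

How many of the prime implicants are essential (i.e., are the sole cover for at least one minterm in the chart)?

4

size-2^0 implicants → 0000(✓)  0010(✓)  0100(✓)  0110(✓)  0111(✓)  1011(✓)  1100(✓)  1101(✓)  1110(✓)  1111(✓)
size-2^1 implicants → -100(✓)  -110(✓)  -111(✓)  0-00(✓)  0-10(✓)  00-0(✓)  01-0(✓)  011-(✓)  1-11  11-0(✓)  11-1(✓)  110-(✓)  111-(✓)
size-2^2 implicants → -1-0  -11-  0--0  11--
Unchecked terms (primes): -1-0, -11-, 0--0, 1-11, 11--
Minterm coverage:
  m2 ⊆ 0--0 [E]
  m4 ⊆ -1-0,0--0
  m7 ⊆ -11- [E]
  m11 ⊆ 1-11 [E]
  m12 ⊆ -1-0,11--
  m13 ⊆ 11-- [E]
  m14 ⊆ -1-0,-11-,11--
  m15 ⊆ -11-,1-11,11--
E = {-11-, 0--0, 1-11, 11--}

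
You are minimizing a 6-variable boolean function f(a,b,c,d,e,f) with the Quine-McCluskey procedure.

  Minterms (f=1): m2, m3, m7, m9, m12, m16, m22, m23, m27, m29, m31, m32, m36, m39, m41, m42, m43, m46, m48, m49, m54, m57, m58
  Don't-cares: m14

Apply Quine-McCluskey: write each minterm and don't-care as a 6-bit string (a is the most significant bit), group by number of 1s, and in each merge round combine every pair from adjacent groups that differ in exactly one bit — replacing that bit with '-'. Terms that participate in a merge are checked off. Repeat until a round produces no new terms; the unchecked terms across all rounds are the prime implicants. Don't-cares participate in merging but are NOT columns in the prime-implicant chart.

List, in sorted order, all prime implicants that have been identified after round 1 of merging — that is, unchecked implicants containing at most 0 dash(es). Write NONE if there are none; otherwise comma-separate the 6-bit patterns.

NONE

size-2^0 implicants → 000010(✓)  000011(✓)  000111(✓)  001001(✓)  001100(✓)  001110(✓)  010000(✓)  010110(✓)  010111(✓)  011011(✓)  011101(✓)  011111(✓)  100000(✓)  100100(✓)  100111(✓)  101001(✓)  101010(✓)  101011(✓)  101110(✓)  110000(✓)  110001(✓)  110110(✓)  111001(✓)  111010(✓)
size-2^1 implicants → -00111  -01001  -01110  -10000  -10110  0-0111  000-11  00001-  0011-0  01-111  01011-  011-11  0111-1  1-0000  1-1001  1-1010  100-00  101-10  1010-1  10101-  11-001  11000-
Unchecked terms (primes): -00111, -01001, -01110, -10000, -10110, 0-0111, 000-11, 00001-, 0011-0, 01-111, 01011-, 011-11, 0111-1, 1-0000, 1-1001, 1-1010, 100-00, 101-10, 1010-1, 10101-, 11-001, 11000-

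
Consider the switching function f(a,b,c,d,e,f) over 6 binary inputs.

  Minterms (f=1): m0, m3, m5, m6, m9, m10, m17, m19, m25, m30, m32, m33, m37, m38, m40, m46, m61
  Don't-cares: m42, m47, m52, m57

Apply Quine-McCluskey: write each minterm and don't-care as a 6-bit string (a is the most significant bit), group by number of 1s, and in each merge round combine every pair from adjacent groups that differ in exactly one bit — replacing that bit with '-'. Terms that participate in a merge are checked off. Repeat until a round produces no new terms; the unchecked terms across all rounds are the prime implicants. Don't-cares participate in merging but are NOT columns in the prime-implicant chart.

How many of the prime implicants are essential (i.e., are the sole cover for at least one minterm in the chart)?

8

Round 0: 000000✓ 000011✓ 000101✓ 000110✓ 001001✓ 001010✓ 010001✓ 010011✓ 011001✓ 011110 100000✓ 100001✓ 100101✓ 100110✓ 101000✓ 101010✓ 101110✓ 101111✓ 110100 111001✓ 111101✓
Round 1: -00000 -00101 -00110 -01010 -11001 0-0011 0-1001 01-001 0100-1 10-000 10-110 100-01 10000- 101-10 1010-0 10111- 111-01
PIs = {-00000, -00101, -00110, -01010, -11001, 0-0011, 0-1001, 01-001, 0100-1, 011110, 10-000, 10-110, 100-01, 10000-, 101-10, 1010-0, 10111-, 110100, 111-01}
Coverage chart:
  m0: -00000 ←essential
  m3: 0-0011 ←essential
  m5: -00101 ←essential
  m6: -00110 ←essential
  m9: 0-1001 ←essential
  m10: -01010 ←essential
  m17: 01-001,0100-1
  m19: 0-0011,0100-1
  m25: -11001,0-1001,01-001
  m30: 011110 ←essential
  m32: -00000,10-000,10000-
  m33: 100-01,10000-
  m37: -00101,100-01
  m38: -00110,10-110
  m40: 10-000,1010-0
  m46: 10-110,101-10,10111-
  m61: 111-01 ←essential
Essential: -00000, -00101, -00110, -01010, 0-0011, 0-1001, 011110, 111-01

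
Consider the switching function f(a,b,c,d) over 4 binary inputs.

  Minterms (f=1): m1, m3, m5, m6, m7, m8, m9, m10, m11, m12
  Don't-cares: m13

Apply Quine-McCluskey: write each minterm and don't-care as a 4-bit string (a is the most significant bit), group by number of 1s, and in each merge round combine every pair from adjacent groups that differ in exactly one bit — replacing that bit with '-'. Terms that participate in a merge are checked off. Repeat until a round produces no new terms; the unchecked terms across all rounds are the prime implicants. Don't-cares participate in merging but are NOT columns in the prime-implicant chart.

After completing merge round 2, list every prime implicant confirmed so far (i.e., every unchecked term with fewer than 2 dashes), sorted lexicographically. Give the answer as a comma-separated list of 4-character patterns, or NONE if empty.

Round 0: 0001✓ 0011✓ 0101✓ 0110✓ 0111✓ 1000✓ 1001✓ 1010✓ 1011✓ 1100✓ 1101✓
Round 1: -001✓ -011✓ -101✓ 0-01✓ 0-11✓ 00-1✓ 01-1✓ 011- 1-00✓ 1-01✓ 10-0✓ 10-1✓ 100-✓ 101-✓ 110-✓
Round 2: --01 -0-1 0--1 1-0- 10--
PIs = {--01, -0-1, 0--1, 011-, 1-0-, 10--}

011-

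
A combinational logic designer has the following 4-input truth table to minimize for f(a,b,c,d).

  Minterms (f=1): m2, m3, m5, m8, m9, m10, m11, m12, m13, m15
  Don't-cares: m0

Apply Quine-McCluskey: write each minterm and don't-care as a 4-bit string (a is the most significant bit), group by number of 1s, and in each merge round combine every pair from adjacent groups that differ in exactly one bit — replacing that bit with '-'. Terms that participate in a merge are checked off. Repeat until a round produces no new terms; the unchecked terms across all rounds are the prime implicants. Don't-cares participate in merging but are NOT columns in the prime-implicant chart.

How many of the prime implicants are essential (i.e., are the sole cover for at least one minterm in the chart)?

4

size-2^0 implicants → 0000(✓)  0010(✓)  0011(✓)  0101(✓)  1000(✓)  1001(✓)  1010(✓)  1011(✓)  1100(✓)  1101(✓)  1111(✓)
size-2^1 implicants → -000(✓)  -010(✓)  -011(✓)  -101  00-0(✓)  001-(✓)  1-00(✓)  1-01(✓)  1-11(✓)  10-0(✓)  10-1(✓)  100-(✓)  101-(✓)  11-1(✓)  110-(✓)
size-2^2 implicants → -0-0  -01-  1--1  1-0-  10--
Unchecked terms (primes): -0-0, -01-, -101, 1--1, 1-0-, 10--
Minterm coverage:
  m2 ⊆ -0-0,-01-
  m3 ⊆ -01- [E]
  m5 ⊆ -101 [E]
  m8 ⊆ -0-0,1-0-,10--
  m9 ⊆ 1--1,1-0-,10--
  m10 ⊆ -0-0,-01-,10--
  m11 ⊆ -01-,1--1,10--
  m12 ⊆ 1-0- [E]
  m13 ⊆ -101,1--1,1-0-
  m15 ⊆ 1--1 [E]
E = {-01-, -101, 1--1, 1-0-}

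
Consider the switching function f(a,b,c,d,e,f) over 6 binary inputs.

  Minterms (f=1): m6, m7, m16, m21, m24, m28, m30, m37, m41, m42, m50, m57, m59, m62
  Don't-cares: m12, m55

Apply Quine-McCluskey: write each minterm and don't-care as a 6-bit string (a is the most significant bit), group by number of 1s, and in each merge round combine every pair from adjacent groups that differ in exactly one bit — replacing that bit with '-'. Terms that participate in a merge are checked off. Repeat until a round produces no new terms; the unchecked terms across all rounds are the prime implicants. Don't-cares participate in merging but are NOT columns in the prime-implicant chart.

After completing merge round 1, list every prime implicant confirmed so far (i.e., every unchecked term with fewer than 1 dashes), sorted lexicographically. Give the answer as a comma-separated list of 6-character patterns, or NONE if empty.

[col 0] 000110*, 000111*, 001100*, 010000*, 010101, 011000*, 011100*, 011110*, 100101, 101001*, 101010, 110010, 110111, 111001*, 111011*, 111110*
[col 1] -11110, 0-1100, 00011-, 01-000, 011-00, 0111-0, 1-1001, 1110-1
Prime implicants: -11110, 0-1100, 00011-, 01-000, 010101, 011-00, 0111-0, 1-1001, 100101, 101010, 110010, 110111, 1110-1

010101, 100101, 101010, 110010, 110111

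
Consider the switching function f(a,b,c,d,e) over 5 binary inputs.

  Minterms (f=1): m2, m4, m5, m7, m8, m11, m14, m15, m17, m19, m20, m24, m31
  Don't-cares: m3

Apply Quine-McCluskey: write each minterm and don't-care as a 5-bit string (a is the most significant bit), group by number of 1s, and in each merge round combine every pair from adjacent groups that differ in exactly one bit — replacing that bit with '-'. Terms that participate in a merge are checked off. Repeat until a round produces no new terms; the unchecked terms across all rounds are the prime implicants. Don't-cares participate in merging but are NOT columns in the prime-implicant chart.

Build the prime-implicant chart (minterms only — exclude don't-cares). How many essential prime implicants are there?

7

size-2^0 implicants → 00010(✓)  00011(✓)  00100(✓)  00101(✓)  00111(✓)  01000(✓)  01011(✓)  01110(✓)  01111(✓)  10001(✓)  10011(✓)  10100(✓)  11000(✓)  11111(✓)
size-2^1 implicants → -0011  -0100  -1000  -1111  0-011(✓)  0-111(✓)  00-11(✓)  0001-  001-1  0010-  01-11(✓)  0111-  100-1
size-2^2 implicants → 0--11
Unchecked terms (primes): -0011, -0100, -1000, -1111, 0--11, 0001-, 001-1, 0010-, 0111-, 100-1
Minterm coverage:
  m2 ⊆ 0001- [E]
  m4 ⊆ -0100,0010-
  m5 ⊆ 001-1,0010-
  m7 ⊆ 0--11,001-1
  m8 ⊆ -1000 [E]
  m11 ⊆ 0--11 [E]
  m14 ⊆ 0111- [E]
  m15 ⊆ -1111,0--11,0111-
  m17 ⊆ 100-1 [E]
  m19 ⊆ -0011,100-1
  m20 ⊆ -0100 [E]
  m24 ⊆ -1000 [E]
  m31 ⊆ -1111 [E]
E = {-0100, -1000, -1111, 0--11, 0001-, 0111-, 100-1}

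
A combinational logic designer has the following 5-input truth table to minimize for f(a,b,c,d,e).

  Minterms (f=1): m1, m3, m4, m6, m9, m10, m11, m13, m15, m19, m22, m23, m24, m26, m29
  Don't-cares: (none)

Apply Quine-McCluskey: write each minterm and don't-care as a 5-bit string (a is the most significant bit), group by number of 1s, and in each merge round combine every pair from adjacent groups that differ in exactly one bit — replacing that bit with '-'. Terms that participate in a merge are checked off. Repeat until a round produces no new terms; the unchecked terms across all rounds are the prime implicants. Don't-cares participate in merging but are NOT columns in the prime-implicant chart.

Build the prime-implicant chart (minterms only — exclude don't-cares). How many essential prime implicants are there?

5

size-2^0 implicants → 00001(✓)  00011(✓)  00100(✓)  00110(✓)  01001(✓)  01010(✓)  01011(✓)  01101(✓)  01111(✓)  10011(✓)  10110(✓)  10111(✓)  11000(✓)  11010(✓)  11101(✓)
size-2^1 implicants → -0011  -0110  -1010  -1101  0-001(✓)  0-011(✓)  000-1(✓)  001-0  01-01(✓)  01-11(✓)  010-1(✓)  0101-  011-1(✓)  10-11  1011-  110-0
size-2^2 implicants → 0-0-1  01--1
Unchecked terms (primes): -0011, -0110, -1010, -1101, 0-0-1, 001-0, 01--1, 0101-, 10-11, 1011-, 110-0
Minterm coverage:
  m1 ⊆ 0-0-1 [E]
  m3 ⊆ -0011,0-0-1
  m4 ⊆ 001-0 [E]
  m6 ⊆ -0110,001-0
  m9 ⊆ 0-0-1,01--1
  m10 ⊆ -1010,0101-
  m11 ⊆ 0-0-1,01--1,0101-
  m13 ⊆ -1101,01--1
  m15 ⊆ 01--1 [E]
  m19 ⊆ -0011,10-11
  m22 ⊆ -0110,1011-
  m23 ⊆ 10-11,1011-
  m24 ⊆ 110-0 [E]
  m26 ⊆ -1010,110-0
  m29 ⊆ -1101 [E]
E = {-1101, 0-0-1, 001-0, 01--1, 110-0}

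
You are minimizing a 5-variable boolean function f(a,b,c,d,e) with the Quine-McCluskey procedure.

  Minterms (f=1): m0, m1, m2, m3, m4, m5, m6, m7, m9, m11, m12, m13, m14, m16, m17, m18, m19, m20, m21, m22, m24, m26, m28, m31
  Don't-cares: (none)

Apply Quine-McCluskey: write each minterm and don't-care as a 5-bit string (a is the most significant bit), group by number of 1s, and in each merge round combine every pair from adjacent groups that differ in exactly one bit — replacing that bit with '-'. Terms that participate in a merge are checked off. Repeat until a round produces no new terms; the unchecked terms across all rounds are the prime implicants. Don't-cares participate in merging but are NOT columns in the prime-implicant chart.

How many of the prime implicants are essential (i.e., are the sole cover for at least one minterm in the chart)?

size-2^0 implicants → 00000(✓)  00001(✓)  00010(✓)  00011(✓)  00100(✓)  00101(✓)  00110(✓)  00111(✓)  01001(✓)  01011(✓)  01100(✓)  01101(✓)  01110(✓)  10000(✓)  10001(✓)  10010(✓)  10011(✓)  10100(✓)  10101(✓)  10110(✓)  11000(✓)  11010(✓)  11100(✓)  11111
size-2^1 implicants → -0000(✓)  -0001(✓)  -0010(✓)  -0011(✓)  -0100(✓)  -0101(✓)  -0110(✓)  -1100(✓)  0-001(✓)  0-011(✓)  0-100(✓)  0-101(✓)  0-110(✓)  00-00(✓)  00-01(✓)  00-10(✓)  00-11(✓)  000-0(✓)  000-1(✓)  0000-(✓)  0001-(✓)  001-0(✓)  001-1(✓)  0010-(✓)  0011-(✓)  01-01(✓)  010-1(✓)  011-0(✓)  0110-(✓)  1-000(✓)  1-010(✓)  1-100(✓)  10-00(✓)  10-01(✓)  10-10(✓)  100-0(✓)  100-1(✓)  1000-(✓)  1001-(✓)  101-0(✓)  1010-(✓)  11-00(✓)  110-0(✓)
size-2^2 implicants → --100  -0-00(✓)  -0-01(✓)  -0-10(✓)  -00-0(✓)  -00-1(✓)  -000-(✓)  -001-(✓)  -01-0(✓)  -010-(✓)  0--01  0-0-1  0-1-0  0-10-  00--0(✓)  00--1(✓)  00-0-(✓)  00-1-(✓)  000--(✓)  001--(✓)  1--00  1-0-0  10--0(✓)  10-0-(✓)  100--(✓)
size-2^3 implicants → -0--0  -0-0-  -00--  00---
Unchecked terms (primes): --100, -0--0, -0-0-, -00--, 0--01, 0-0-1, 0-1-0, 0-10-, 00---, 1--00, 1-0-0, 11111
Minterm coverage:
  m0 ⊆ -0--0,-0-0-,-00--,00---
  m1 ⊆ -0-0-,-00--,0--01,0-0-1,00---
  m2 ⊆ -0--0,-00--,00---
  m3 ⊆ -00--,0-0-1,00---
  m4 ⊆ --100,-0--0,-0-0-,0-1-0,0-10-,00---
  m5 ⊆ -0-0-,0--01,0-10-,00---
  m6 ⊆ -0--0,0-1-0,00---
  m7 ⊆ 00--- [E]
  m9 ⊆ 0--01,0-0-1
  m11 ⊆ 0-0-1 [E]
  m12 ⊆ --100,0-1-0,0-10-
  m13 ⊆ 0--01,0-10-
  m14 ⊆ 0-1-0 [E]
  m16 ⊆ -0--0,-0-0-,-00--,1--00,1-0-0
  m17 ⊆ -0-0-,-00--
  m18 ⊆ -0--0,-00--,1-0-0
  m19 ⊆ -00-- [E]
  m20 ⊆ --100,-0--0,-0-0-,1--00
  m21 ⊆ -0-0- [E]
  m22 ⊆ -0--0 [E]
  m24 ⊆ 1--00,1-0-0
  m26 ⊆ 1-0-0 [E]
  m28 ⊆ --100,1--00
  m31 ⊆ 11111 [E]
E = {-0--0, -0-0-, -00--, 0-0-1, 0-1-0, 00---, 1-0-0, 11111}

8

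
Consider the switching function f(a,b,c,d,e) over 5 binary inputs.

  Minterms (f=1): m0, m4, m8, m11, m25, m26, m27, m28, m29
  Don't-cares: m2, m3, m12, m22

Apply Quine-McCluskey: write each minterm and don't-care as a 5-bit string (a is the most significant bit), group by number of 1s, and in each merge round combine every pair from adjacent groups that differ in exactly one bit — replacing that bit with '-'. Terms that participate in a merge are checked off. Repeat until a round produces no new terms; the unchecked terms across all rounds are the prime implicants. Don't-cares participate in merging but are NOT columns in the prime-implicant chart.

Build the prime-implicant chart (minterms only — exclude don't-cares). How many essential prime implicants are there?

2

Round 0: 00000✓ 00010✓ 00011✓ 00100✓ 01000✓ 01011✓ 01100✓ 10110 11001✓ 11010✓ 11011✓ 11100✓ 11101✓
Round 1: -1011 -1100 0-000✓ 0-011 0-100✓ 00-00✓ 000-0 0001- 01-00✓ 11-01 110-1 1101- 1110-
Round 2: 0--00
PIs = {-1011, -1100, 0--00, 0-011, 000-0, 0001-, 10110, 11-01, 110-1, 1101-, 1110-}
Coverage chart:
  m0: 0--00,000-0
  m4: 0--00 ←essential
  m8: 0--00 ←essential
  m11: -1011,0-011
  m25: 11-01,110-1
  m26: 1101- ←essential
  m27: -1011,110-1,1101-
  m28: -1100,1110-
  m29: 11-01,1110-
Essential: 0--00, 1101-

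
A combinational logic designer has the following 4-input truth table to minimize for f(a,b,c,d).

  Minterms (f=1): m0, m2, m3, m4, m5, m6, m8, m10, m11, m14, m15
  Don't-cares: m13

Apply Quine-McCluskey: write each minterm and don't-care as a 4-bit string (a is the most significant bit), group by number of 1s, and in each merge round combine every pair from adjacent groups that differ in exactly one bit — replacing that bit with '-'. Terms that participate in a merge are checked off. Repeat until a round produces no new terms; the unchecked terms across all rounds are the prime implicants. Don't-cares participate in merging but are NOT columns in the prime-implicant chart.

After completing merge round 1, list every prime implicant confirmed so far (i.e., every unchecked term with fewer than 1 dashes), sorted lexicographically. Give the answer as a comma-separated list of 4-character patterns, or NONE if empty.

NONE

[col 0] 0000*, 0010*, 0011*, 0100*, 0101*, 0110*, 1000*, 1010*, 1011*, 1101*, 1110*, 1111*
[col 1] -000*, -010*, -011*, -101, -110*, 0-00*, 0-10*, 00-0*, 001-*, 01-0*, 010-, 1-10*, 1-11*, 10-0*, 101-*, 11-1, 111-*
[col 2] --10, -0-0, -01-, 0--0, 1-1-
Prime implicants: --10, -0-0, -01-, -101, 0--0, 010-, 1-1-, 11-1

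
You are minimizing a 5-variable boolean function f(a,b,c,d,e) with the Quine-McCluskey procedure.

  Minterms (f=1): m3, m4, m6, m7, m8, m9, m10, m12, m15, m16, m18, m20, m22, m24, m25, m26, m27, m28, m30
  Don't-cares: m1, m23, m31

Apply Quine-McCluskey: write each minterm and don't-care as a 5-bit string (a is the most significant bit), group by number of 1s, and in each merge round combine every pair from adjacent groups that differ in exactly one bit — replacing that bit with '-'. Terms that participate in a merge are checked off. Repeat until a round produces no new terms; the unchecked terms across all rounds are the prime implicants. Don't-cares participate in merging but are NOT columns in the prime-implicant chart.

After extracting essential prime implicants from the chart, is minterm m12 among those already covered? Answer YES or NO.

NO

Round 0: 00001✓ 00011✓ 00100✓ 00110✓ 00111✓ 01000✓ 01001✓ 01010✓ 01100✓ 01111✓ 10000✓ 10010✓ 10100✓ 10110✓ 10111✓ 11000✓ 11001✓ 11010✓ 11011✓ 11100✓ 11110✓ 11111✓
Round 1: -0100✓ -0110✓ -0111✓ -1000✓ -1001✓ -1010✓ -1100✓ -1111✓ 0-001 0-100✓ 0-111✓ 00-11 000-1 001-0✓ 0011-✓ 01-00✓ 010-0✓ 0100-✓ 1-000✓ 1-010✓ 1-100✓ 1-110✓ 1-111✓ 10-00✓ 10-10✓ 100-0✓ 101-0✓ 1011-✓ 11-00✓ 11-10✓ 11-11✓ 110-0✓ 110-1✓ 1100-✓ 1101-✓ 111-0✓ 1111-✓
Round 2: --100 --111 -01-0 -011- -1-00 -10-0 -100- 1--00✓ 1--10✓ 1-0-0✓ 1-1-0✓ 1-11- 10--0✓ 11--0✓ 11-1- 110--
Round 3: 1---0
PIs = {--100, --111, -01-0, -011-, -1-00, -10-0, -100-, 0-001, 00-11, 000-1, 1---0, 1-11-, 11-1-, 110--}
Coverage chart:
  m3: 00-11,000-1
  m4: --100,-01-0
  m6: -01-0,-011-
  m7: --111,-011-,00-11
  m8: -1-00,-10-0,-100-
  m9: -100-,0-001
  m10: -10-0 ←essential
  m12: --100,-1-00
  m15: --111 ←essential
  m16: 1---0 ←essential
  m18: 1---0 ←essential
  m20: --100,-01-0,1---0
  m22: -01-0,-011-,1---0,1-11-
  m24: -1-00,-10-0,-100-,1---0,110--
  m25: -100-,110--
  m26: -10-0,1---0,11-1-,110--
  m27: 11-1-,110--
  m28: --100,-1-00,1---0
  m30: 1---0,1-11-,11-1-
Essential: --111, -10-0, 1---0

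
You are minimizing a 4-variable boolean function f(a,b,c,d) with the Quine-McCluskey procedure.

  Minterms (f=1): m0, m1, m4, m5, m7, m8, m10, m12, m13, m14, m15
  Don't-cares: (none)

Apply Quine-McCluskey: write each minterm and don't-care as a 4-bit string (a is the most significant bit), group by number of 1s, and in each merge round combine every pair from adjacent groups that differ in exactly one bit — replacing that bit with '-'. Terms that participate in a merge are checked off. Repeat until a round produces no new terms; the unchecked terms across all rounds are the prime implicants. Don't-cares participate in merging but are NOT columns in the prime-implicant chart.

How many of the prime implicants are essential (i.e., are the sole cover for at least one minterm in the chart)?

[col 0] 0000*, 0001*, 0100*, 0101*, 0111*, 1000*, 1010*, 1100*, 1101*, 1110*, 1111*
[col 1] -000*, -100*, -101*, -111*, 0-00*, 0-01*, 000-*, 01-1*, 010-*, 1-00*, 1-10*, 10-0*, 11-0*, 11-1*, 110-*, 111-*
[col 2] --00, -1-1, -10-, 0-0-, 1--0, 11--
Prime implicants: --00, -1-1, -10-, 0-0-, 1--0, 11--
PI chart (minterm → PIs covering it):
  0 | --00,0-0-
  1 | 0-0-  (sole → essential)
  4 | --00,-10-,0-0-
  5 | -1-1,-10-,0-0-
  7 | -1-1  (sole → essential)
  8 | --00,1--0
  10 | 1--0  (sole → essential)
  12 | --00,-10-,1--0,11--
  13 | -1-1,-10-,11--
  14 | 1--0,11--
  15 | -1-1,11--
Essential prime implicants: -1-1, 0-0-, 1--0

3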